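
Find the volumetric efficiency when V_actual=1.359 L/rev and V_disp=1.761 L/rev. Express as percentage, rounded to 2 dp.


eta_v = (V_actual / V_disp) * 100
Ratio = 1.359 / 1.761 = 0.7717
eta_v = 0.7717 * 100 = 77.17%


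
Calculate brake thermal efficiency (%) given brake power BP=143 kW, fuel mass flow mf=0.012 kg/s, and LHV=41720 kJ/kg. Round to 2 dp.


eta_BTE = (BP / (mf * LHV)) * 100
Denominator = 0.012 * 41720 = 500.6400 kW
eta_BTE = (143 / 500.6400) * 100 = 28.56%


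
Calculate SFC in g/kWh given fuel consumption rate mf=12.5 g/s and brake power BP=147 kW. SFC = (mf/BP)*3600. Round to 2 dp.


SFC = (mf / BP) * 3600
Rate = 12.5 / 147 = 0.085034 g/(s*kW)
SFC = 0.085034 * 3600 = 306.12 g/kWh


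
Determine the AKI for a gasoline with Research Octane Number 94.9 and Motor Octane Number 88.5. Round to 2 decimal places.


AKI = (RON + MON) / 2
AKI = (94.9 + 88.5) / 2
AKI = 183.4 / 2 = 91.70


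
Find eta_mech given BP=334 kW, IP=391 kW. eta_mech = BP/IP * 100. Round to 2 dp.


eta_mech = (BP / IP) * 100
Ratio = 334 / 391 = 0.8542
eta_mech = 0.8542 * 100 = 85.42%


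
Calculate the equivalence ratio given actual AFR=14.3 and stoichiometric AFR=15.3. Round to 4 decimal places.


phi = AFR_stoich / AFR_actual
phi = 15.3 / 14.3 = 1.0699


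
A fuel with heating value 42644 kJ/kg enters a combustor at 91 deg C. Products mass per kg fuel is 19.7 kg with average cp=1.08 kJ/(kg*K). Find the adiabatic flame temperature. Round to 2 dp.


T_ad = T_in + Hc / (m_p * cp)
Denominator = 19.7 * 1.08 = 21.2760
Temperature rise = 42644 / 21.2760 = 2004.32 K
T_ad = 91 + 2004.32 = 2095.32 deg C


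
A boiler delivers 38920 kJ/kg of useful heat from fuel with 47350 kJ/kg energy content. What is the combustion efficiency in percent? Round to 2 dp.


Efficiency = (Q_useful / Q_fuel) * 100
Efficiency = (38920 / 47350) * 100
Efficiency = 0.8220 * 100 = 82.20%


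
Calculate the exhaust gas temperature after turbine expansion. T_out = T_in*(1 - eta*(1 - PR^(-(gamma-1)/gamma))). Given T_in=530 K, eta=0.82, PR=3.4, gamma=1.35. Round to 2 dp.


T_out = T_in * (1 - eta * (1 - PR^(-(gamma-1)/gamma)))
Exponent = -(1.35-1)/1.35 = -0.25925926
PR^exp = 3.4^(-0.25925926) = 0.72813041
Factor = 1 - 0.82*(1 - 0.72813041) = 0.77706694
T_out = 530 * 0.77706694 = 411.85 K


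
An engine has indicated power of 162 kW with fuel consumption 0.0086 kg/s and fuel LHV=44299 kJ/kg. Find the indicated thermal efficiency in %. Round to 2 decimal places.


eta_ith = (IP / (mf * LHV)) * 100
Denominator = 0.0086 * 44299 = 380.9714 kW
eta_ith = (162 / 380.9714) * 100 = 42.52%


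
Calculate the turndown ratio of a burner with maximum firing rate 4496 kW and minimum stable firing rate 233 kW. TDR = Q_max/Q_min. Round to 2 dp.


TDR = Q_max / Q_min
TDR = 4496 / 233 = 19.30


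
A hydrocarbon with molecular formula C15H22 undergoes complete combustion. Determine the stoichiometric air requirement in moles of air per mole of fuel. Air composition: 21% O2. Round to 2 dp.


Balanced combustion: C15H22 + 20.5 O2 -> 15 CO2 + 11 H2O
O2 needed = C + H/4 = 15 + 22/4 = 20.50 moles
Air moles = O2 / 0.21 = 20.50 / 0.21 = 97.62 moles air


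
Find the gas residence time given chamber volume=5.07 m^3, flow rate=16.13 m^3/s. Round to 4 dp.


tau = V / Q_flow
tau = 5.07 / 16.13 = 0.3143 s


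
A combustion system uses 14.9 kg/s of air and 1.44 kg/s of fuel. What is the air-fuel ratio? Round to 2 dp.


AFR = m_air / m_fuel
AFR = 14.9 / 1.44 = 10.35


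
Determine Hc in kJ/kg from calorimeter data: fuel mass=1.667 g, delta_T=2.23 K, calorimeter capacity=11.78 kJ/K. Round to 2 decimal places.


Hc = C_cal * delta_T / m_fuel
Q_released = 11.78 * 2.23 = 26.2694 kJ
m_fuel = 1.667 g = 1.667/1000 kg = 0.001667 kg
Hc = 26.2694 / 0.001667 = 15758.49 kJ/kg


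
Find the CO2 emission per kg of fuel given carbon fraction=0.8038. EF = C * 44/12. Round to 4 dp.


EF = C_frac * (M_CO2 / M_C)
EF = 0.8038 * (44/12)
EF = 0.8038 * 3.666667 = 2.9473 kg_CO2/kg_fuel


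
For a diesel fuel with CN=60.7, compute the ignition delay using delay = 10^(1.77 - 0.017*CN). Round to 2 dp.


delay = 10^(1.77 - 0.017*CN)
Exponent = 1.77 - 0.017*60.7 = 0.7381
delay = 10^0.7381 = 5.47 ms


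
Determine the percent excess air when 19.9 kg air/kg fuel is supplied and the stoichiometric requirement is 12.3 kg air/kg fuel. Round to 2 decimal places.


Excess air = actual - stoichiometric = 19.9 - 12.3 = 7.60 kg/kg fuel
Excess air % = (excess / stoich) * 100 = (7.60 / 12.3) * 100 = 61.79%


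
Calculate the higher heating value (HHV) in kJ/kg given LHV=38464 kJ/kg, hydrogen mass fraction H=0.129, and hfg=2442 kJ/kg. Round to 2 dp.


HHV = LHV + hfg * 9 * H
Water addition = 2442 * 9 * 0.129 = 2835.162 kJ/kg
HHV = 38464 + 2835.162 = 41299.16 kJ/kg


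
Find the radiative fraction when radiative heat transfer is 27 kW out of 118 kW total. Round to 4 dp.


f_rad = Q_rad / Q_total
f_rad = 27 / 118 = 0.2288


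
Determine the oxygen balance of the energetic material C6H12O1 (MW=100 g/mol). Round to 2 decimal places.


OB = -1600 * (2C + H/2 - O) / MW
Inner = 2*6 + 12/2 - 1 = 17.00
OB = -1600 * 17.00 / 100 = -272.00%


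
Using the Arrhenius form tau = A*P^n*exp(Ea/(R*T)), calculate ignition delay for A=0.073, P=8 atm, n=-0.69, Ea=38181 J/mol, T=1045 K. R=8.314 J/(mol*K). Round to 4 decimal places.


tau = A * P^n * exp(Ea/(R*T))
P^n = 8^(-0.69) = 0.23815950
Ea/(R*T) = 38181/(8.314*1045) = 4.394617
exp(Ea/(R*T)) = 81.013561
tau = 0.073 * 0.23815950 * 81.013561 = 1.4085 ms


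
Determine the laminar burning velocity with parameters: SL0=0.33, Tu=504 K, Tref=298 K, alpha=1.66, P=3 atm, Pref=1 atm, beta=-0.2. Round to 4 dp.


SL = SL0 * (Tu/Tref)^alpha * (P/Pref)^beta
T ratio = 504/298 = 1.69127517
(T ratio)^alpha = 1.69127517^1.66 = 2.392410
(P/Pref)^beta = 3^(-0.2) = 0.802742
SL = 0.33 * 2.392410 * 0.802742 = 0.6338 m/s


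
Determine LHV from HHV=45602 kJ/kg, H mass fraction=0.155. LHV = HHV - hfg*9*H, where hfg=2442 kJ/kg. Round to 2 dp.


LHV = HHV - hfg * 9 * H
Water correction = 2442 * 9 * 0.155 = 3406.590 kJ/kg
LHV = 45602 - 3406.590 = 42195.41 kJ/kg


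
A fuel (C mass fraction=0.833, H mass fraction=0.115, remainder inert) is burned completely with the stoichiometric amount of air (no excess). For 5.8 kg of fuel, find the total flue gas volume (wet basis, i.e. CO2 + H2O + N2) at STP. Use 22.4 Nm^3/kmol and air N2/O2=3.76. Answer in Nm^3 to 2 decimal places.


Per kg fuel: CO2 = (C/12 kmol)*22.4 = (0.833/12)*22.4 = 1.55493 Nm^3
Per kg fuel: H2O = (H/2 kmol)*22.4 = (0.115/2)*22.4 = 1.28800 Nm^3
O2 needed per kg fuel = C/12 + H/4 = 0.833/12 + 0.115/4 = 0.09816667 kmol
Per kg fuel: N2 = O2*3.76*22.4 = 0.09816667*3.76*22.4 = 8.26799 Nm^3
Total per kg = 1.55493 + 1.28800 + 8.26799 = 11.11092 Nm^3
Total = 11.11092 * 5.8 = 64.44 Nm^3


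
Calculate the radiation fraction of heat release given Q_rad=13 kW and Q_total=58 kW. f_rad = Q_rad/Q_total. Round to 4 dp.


f_rad = Q_rad / Q_total
f_rad = 13 / 58 = 0.2241


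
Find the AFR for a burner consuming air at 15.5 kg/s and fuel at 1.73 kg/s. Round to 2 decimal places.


AFR = m_air / m_fuel
AFR = 15.5 / 1.73 = 8.96


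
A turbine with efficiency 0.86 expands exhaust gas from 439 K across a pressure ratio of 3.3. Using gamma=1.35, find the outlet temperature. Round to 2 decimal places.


T_out = T_in * (1 - eta * (1 - PR^(-(gamma-1)/gamma)))
Exponent = -(1.35-1)/1.35 = -0.25925926
PR^exp = 3.3^(-0.25925926) = 0.73378775
Factor = 1 - 0.86*(1 - 0.73378775) = 0.77105747
T_out = 439 * 0.77105747 = 338.49 K


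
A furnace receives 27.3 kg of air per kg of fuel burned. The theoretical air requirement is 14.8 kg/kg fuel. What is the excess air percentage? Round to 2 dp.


Excess air = actual - stoichiometric = 27.3 - 14.8 = 12.50 kg/kg fuel
Excess air % = (excess / stoich) * 100 = (12.50 / 14.8) * 100 = 84.46%


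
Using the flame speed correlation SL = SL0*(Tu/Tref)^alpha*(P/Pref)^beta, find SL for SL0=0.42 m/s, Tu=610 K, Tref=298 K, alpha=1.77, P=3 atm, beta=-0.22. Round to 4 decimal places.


SL = SL0 * (Tu/Tref)^alpha * (P/Pref)^beta
T ratio = 610/298 = 2.04697987
(T ratio)^alpha = 2.04697987^1.77 = 3.553620
(P/Pref)^beta = 3^(-0.22) = 0.785296
SL = 0.42 * 3.553620 * 0.785296 = 1.1721 m/s


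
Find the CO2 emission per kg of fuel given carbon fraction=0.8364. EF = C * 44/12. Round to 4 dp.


EF = C_frac * (M_CO2 / M_C)
EF = 0.8364 * (44/12)
EF = 0.8364 * 3.666667 = 3.0668 kg_CO2/kg_fuel


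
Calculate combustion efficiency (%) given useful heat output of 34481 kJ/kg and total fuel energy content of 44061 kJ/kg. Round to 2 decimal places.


Efficiency = (Q_useful / Q_fuel) * 100
Efficiency = (34481 / 44061) * 100
Efficiency = 0.7826 * 100 = 78.26%


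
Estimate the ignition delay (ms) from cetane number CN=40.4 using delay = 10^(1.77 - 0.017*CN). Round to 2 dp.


delay = 10^(1.77 - 0.017*CN)
Exponent = 1.77 - 0.017*40.4 = 1.0832
delay = 10^1.0832 = 12.11 ms


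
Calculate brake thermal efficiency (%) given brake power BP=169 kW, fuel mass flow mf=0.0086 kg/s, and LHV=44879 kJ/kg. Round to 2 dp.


eta_BTE = (BP / (mf * LHV)) * 100
Denominator = 0.0086 * 44879 = 385.9594 kW
eta_BTE = (169 / 385.9594) * 100 = 43.79%


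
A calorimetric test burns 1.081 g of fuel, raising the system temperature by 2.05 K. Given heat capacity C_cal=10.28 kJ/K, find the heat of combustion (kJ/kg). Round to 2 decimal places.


Hc = C_cal * delta_T / m_fuel
Q_released = 10.28 * 2.05 = 21.0740 kJ
m_fuel = 1.081 g = 1.081/1000 kg = 0.001081 kg
Hc = 21.0740 / 0.001081 = 19494.91 kJ/kg


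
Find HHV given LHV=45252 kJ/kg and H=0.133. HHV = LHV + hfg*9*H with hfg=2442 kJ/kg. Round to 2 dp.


HHV = LHV + hfg * 9 * H
Water addition = 2442 * 9 * 0.133 = 2923.074 kJ/kg
HHV = 45252 + 2923.074 = 48175.07 kJ/kg


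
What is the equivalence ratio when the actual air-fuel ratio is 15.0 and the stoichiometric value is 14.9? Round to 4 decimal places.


phi = AFR_stoich / AFR_actual
phi = 14.9 / 15.0 = 0.9933


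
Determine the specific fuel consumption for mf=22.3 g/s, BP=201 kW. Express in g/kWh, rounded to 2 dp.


SFC = (mf / BP) * 3600
Rate = 22.3 / 201 = 0.110945 g/(s*kW)
SFC = 0.110945 * 3600 = 399.40 g/kWh


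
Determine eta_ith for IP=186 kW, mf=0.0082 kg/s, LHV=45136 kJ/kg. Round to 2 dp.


eta_ith = (IP / (mf * LHV)) * 100
Denominator = 0.0082 * 45136 = 370.1152 kW
eta_ith = (186 / 370.1152) * 100 = 50.25%


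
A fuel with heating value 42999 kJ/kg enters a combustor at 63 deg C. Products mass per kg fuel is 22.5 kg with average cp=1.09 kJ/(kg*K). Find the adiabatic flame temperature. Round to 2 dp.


T_ad = T_in + Hc / (m_p * cp)
Denominator = 22.5 * 1.09 = 24.5250
Temperature rise = 42999 / 24.5250 = 1753.27 K
T_ad = 63 + 1753.27 = 1816.27 deg C


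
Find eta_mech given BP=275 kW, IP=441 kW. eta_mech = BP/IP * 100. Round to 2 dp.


eta_mech = (BP / IP) * 100
Ratio = 275 / 441 = 0.6236
eta_mech = 0.6236 * 100 = 62.36%


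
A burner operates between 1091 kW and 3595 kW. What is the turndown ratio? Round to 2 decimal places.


TDR = Q_max / Q_min
TDR = 3595 / 1091 = 3.30


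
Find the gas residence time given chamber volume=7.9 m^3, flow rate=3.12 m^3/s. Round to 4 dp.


tau = V / Q_flow
tau = 7.9 / 3.12 = 2.5321 s


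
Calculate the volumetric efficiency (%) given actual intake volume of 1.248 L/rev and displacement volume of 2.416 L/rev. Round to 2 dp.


eta_v = (V_actual / V_disp) * 100
Ratio = 1.248 / 2.416 = 0.5166
eta_v = 0.5166 * 100 = 51.66%


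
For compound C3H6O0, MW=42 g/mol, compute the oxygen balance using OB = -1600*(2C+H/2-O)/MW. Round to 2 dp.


OB = -1600 * (2C + H/2 - O) / MW
Inner = 2*3 + 6/2 - 0 = 9.00
OB = -1600 * 9.00 / 42 = -342.86%


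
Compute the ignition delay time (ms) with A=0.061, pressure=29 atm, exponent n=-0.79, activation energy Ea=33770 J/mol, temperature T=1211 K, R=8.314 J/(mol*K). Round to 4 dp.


tau = A * P^n * exp(Ea/(R*T))
P^n = 29^(-0.79) = 0.06993677
Ea/(R*T) = 33770/(8.314*1211) = 3.354107
exp(Ea/(R*T)) = 28.620032
tau = 0.061 * 0.06993677 * 28.620032 = 0.1221 ms


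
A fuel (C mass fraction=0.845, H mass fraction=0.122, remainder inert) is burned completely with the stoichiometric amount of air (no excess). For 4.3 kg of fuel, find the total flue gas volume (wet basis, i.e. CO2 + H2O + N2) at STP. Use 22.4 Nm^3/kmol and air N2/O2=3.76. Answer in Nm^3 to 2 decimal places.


Per kg fuel: CO2 = (C/12 kmol)*22.4 = (0.845/12)*22.4 = 1.57733 Nm^3
Per kg fuel: H2O = (H/2 kmol)*22.4 = (0.122/2)*22.4 = 1.36640 Nm^3
O2 needed per kg fuel = C/12 + H/4 = 0.845/12 + 0.122/4 = 0.10091667 kmol
Per kg fuel: N2 = O2*3.76*22.4 = 0.10091667*3.76*22.4 = 8.49961 Nm^3
Total per kg = 1.57733 + 1.36640 + 8.49961 = 11.44334 Nm^3
Total = 11.44334 * 4.3 = 49.21 Nm^3


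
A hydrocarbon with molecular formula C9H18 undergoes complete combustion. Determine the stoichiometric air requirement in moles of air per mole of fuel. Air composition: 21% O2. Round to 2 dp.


Balanced combustion: C9H18 + 13.5 O2 -> 9 CO2 + 9 H2O
O2 needed = C + H/4 = 9 + 18/4 = 13.50 moles
Air moles = O2 / 0.21 = 13.50 / 0.21 = 64.29 moles air


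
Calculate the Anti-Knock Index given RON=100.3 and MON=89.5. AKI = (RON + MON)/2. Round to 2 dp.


AKI = (RON + MON) / 2
AKI = (100.3 + 89.5) / 2
AKI = 189.8 / 2 = 94.90


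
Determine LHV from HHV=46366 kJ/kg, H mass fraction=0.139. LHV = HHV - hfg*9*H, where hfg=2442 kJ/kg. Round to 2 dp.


LHV = HHV - hfg * 9 * H
Water correction = 2442 * 9 * 0.139 = 3054.942 kJ/kg
LHV = 46366 - 3054.942 = 43311.06 kJ/kg


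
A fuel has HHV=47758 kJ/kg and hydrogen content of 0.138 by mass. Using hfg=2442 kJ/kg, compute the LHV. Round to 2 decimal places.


LHV = HHV - hfg * 9 * H
Water correction = 2442 * 9 * 0.138 = 3032.964 kJ/kg
LHV = 47758 - 3032.964 = 44725.04 kJ/kg


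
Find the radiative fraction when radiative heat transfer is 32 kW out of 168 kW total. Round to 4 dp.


f_rad = Q_rad / Q_total
f_rad = 32 / 168 = 0.1905


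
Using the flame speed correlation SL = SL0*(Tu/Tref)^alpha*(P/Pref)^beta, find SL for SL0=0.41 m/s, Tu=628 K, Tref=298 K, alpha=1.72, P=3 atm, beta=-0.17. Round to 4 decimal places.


SL = SL0 * (Tu/Tref)^alpha * (P/Pref)^beta
T ratio = 628/298 = 2.10738255
(T ratio)^alpha = 2.10738255^1.72 = 3.604447
(P/Pref)^beta = 3^(-0.17) = 0.829639
SL = 0.41 * 3.604447 * 0.829639 = 1.2261 m/s


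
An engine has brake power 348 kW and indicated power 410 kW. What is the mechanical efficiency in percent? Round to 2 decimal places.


eta_mech = (BP / IP) * 100
Ratio = 348 / 410 = 0.8488
eta_mech = 0.8488 * 100 = 84.88%


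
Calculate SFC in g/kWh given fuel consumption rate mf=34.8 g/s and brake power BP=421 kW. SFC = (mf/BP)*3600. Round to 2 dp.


SFC = (mf / BP) * 3600
Rate = 34.8 / 421 = 0.082660 g/(s*kW)
SFC = 0.082660 * 3600 = 297.58 g/kWh


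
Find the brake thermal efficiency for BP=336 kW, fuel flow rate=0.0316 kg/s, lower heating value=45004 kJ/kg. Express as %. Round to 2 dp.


eta_BTE = (BP / (mf * LHV)) * 100
Denominator = 0.0316 * 45004 = 1422.1264 kW
eta_BTE = (336 / 1422.1264) * 100 = 23.63%


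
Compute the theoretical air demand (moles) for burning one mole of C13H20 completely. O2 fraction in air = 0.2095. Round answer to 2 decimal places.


Balanced combustion: C13H20 + 18 O2 -> 13 CO2 + 10 H2O
O2 needed = C + H/4 = 13 + 20/4 = 18.00 moles
Air moles = O2 / 0.2095 = 18.00 / 0.2095 = 85.92 moles air


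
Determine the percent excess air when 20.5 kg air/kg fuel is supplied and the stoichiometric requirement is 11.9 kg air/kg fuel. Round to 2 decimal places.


Excess air = actual - stoichiometric = 20.5 - 11.9 = 8.60 kg/kg fuel
Excess air % = (excess / stoich) * 100 = (8.60 / 11.9) * 100 = 72.27%


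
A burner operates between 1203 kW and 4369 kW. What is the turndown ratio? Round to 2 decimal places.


TDR = Q_max / Q_min
TDR = 4369 / 1203 = 3.63


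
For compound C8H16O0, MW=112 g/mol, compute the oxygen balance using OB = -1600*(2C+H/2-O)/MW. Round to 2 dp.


OB = -1600 * (2C + H/2 - O) / MW
Inner = 2*8 + 16/2 - 0 = 24.00
OB = -1600 * 24.00 / 112 = -342.86%


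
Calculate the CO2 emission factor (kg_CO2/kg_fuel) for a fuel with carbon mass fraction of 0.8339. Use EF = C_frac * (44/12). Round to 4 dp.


EF = C_frac * (M_CO2 / M_C)
EF = 0.8339 * (44/12)
EF = 0.8339 * 3.666667 = 3.0576 kg_CO2/kg_fuel


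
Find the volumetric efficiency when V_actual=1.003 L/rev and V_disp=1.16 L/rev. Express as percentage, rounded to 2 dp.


eta_v = (V_actual / V_disp) * 100
Ratio = 1.003 / 1.16 = 0.8647
eta_v = 0.8647 * 100 = 86.47%


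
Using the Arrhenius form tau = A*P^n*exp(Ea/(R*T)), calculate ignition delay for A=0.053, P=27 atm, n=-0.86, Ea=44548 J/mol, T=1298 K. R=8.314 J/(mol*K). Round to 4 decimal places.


tau = A * P^n * exp(Ea/(R*T))
P^n = 27^(-0.86) = 0.05875261
Ea/(R*T) = 44548/(8.314*1298) = 4.128036
exp(Ea/(R*T)) = 62.055938
tau = 0.053 * 0.05875261 * 62.055938 = 0.1932 ms


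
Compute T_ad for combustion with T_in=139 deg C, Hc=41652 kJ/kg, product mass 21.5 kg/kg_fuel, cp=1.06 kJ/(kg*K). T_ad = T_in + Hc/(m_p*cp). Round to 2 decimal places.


T_ad = T_in + Hc / (m_p * cp)
Denominator = 21.5 * 1.06 = 22.7900
Temperature rise = 41652 / 22.7900 = 1827.64 K
T_ad = 139 + 1827.64 = 1966.64 deg C


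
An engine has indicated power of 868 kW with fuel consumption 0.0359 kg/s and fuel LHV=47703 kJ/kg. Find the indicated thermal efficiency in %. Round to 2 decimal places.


eta_ith = (IP / (mf * LHV)) * 100
Denominator = 0.0359 * 47703 = 1712.5377 kW
eta_ith = (868 / 1712.5377) * 100 = 50.69%


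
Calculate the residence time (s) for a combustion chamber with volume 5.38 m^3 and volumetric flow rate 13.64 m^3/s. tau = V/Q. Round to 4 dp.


tau = V / Q_flow
tau = 5.38 / 13.64 = 0.3944 s


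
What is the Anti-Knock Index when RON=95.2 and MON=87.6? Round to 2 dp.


AKI = (RON + MON) / 2
AKI = (95.2 + 87.6) / 2
AKI = 182.8 / 2 = 91.40


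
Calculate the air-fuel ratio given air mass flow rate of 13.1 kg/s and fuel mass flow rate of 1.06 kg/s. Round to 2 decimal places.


AFR = m_air / m_fuel
AFR = 13.1 / 1.06 = 12.36


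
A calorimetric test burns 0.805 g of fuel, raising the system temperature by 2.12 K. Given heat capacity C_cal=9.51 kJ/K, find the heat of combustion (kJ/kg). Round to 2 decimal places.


Hc = C_cal * delta_T / m_fuel
Q_released = 9.51 * 2.12 = 20.1612 kJ
m_fuel = 0.805 g = 0.805/1000 kg = 0.000805 kg
Hc = 20.1612 / 0.000805 = 25044.97 kJ/kg


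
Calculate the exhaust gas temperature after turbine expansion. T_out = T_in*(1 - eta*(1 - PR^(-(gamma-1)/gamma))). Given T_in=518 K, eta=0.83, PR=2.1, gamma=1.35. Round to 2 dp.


T_out = T_in * (1 - eta * (1 - PR^(-(gamma-1)/gamma)))
Exponent = -(1.35-1)/1.35 = -0.25925926
PR^exp = 2.1^(-0.25925926) = 0.82501466
Factor = 1 - 0.83*(1 - 0.82501466) = 0.85476217
T_out = 518 * 0.85476217 = 442.77 K


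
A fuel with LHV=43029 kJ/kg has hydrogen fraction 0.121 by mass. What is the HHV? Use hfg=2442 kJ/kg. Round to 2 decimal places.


HHV = LHV + hfg * 9 * H
Water addition = 2442 * 9 * 0.121 = 2659.338 kJ/kg
HHV = 43029 + 2659.338 = 45688.34 kJ/kg


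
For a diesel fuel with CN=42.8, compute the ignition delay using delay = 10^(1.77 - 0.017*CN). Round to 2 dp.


delay = 10^(1.77 - 0.017*CN)
Exponent = 1.77 - 0.017*42.8 = 1.0424
delay = 10^1.0424 = 11.03 ms


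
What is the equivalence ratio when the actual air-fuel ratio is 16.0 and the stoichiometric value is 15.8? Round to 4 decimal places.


phi = AFR_stoich / AFR_actual
phi = 15.8 / 16.0 = 0.9875


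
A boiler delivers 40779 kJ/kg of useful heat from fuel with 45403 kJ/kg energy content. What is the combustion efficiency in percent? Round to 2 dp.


Efficiency = (Q_useful / Q_fuel) * 100
Efficiency = (40779 / 45403) * 100
Efficiency = 0.8982 * 100 = 89.82%


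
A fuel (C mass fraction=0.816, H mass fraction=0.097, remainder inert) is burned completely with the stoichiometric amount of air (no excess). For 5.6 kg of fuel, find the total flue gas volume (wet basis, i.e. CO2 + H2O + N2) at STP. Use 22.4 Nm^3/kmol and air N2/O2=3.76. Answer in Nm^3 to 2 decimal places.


Per kg fuel: CO2 = (C/12 kmol)*22.4 = (0.816/12)*22.4 = 1.52320 Nm^3
Per kg fuel: H2O = (H/2 kmol)*22.4 = (0.097/2)*22.4 = 1.08640 Nm^3
O2 needed per kg fuel = C/12 + H/4 = 0.816/12 + 0.097/4 = 0.09225000 kmol
Per kg fuel: N2 = O2*3.76*22.4 = 0.09225000*3.76*22.4 = 7.76966 Nm^3
Total per kg = 1.52320 + 1.08640 + 7.76966 = 10.37926 Nm^3
Total = 10.37926 * 5.6 = 58.12 Nm^3


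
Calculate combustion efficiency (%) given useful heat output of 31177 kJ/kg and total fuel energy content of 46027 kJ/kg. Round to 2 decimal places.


Efficiency = (Q_useful / Q_fuel) * 100
Efficiency = (31177 / 46027) * 100
Efficiency = 0.6774 * 100 = 67.74%


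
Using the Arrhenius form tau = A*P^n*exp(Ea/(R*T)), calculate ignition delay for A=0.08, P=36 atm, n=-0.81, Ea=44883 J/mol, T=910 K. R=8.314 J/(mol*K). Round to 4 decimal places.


tau = A * P^n * exp(Ea/(R*T))
P^n = 36^(-0.81) = 0.05487758
Ea/(R*T) = 44883/(8.314*910) = 5.932401
exp(Ea/(R*T)) = 377.058569
tau = 0.08 * 0.05487758 * 377.058569 = 1.6554 ms


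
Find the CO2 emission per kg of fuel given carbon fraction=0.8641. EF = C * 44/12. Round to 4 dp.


EF = C_frac * (M_CO2 / M_C)
EF = 0.8641 * (44/12)
EF = 0.8641 * 3.666667 = 3.1684 kg_CO2/kg_fuel


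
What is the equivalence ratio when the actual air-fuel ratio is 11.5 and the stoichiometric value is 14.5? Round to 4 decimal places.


phi = AFR_stoich / AFR_actual
phi = 14.5 / 11.5 = 1.2609


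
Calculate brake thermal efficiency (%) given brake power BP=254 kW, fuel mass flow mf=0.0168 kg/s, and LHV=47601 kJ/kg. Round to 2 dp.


eta_BTE = (BP / (mf * LHV)) * 100
Denominator = 0.0168 * 47601 = 799.6968 kW
eta_BTE = (254 / 799.6968) * 100 = 31.76%


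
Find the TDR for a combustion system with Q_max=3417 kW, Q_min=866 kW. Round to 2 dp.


TDR = Q_max / Q_min
TDR = 3417 / 866 = 3.95


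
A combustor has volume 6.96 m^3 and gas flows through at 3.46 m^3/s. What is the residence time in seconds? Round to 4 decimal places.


tau = V / Q_flow
tau = 6.96 / 3.46 = 2.0116 s


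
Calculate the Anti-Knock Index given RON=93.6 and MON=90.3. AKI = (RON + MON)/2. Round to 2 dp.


AKI = (RON + MON) / 2
AKI = (93.6 + 90.3) / 2
AKI = 183.9 / 2 = 91.95


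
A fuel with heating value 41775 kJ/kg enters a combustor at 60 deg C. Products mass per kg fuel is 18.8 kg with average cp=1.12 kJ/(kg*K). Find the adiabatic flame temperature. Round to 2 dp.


T_ad = T_in + Hc / (m_p * cp)
Denominator = 18.8 * 1.12 = 21.0560
Temperature rise = 41775 / 21.0560 = 1984.00 K
T_ad = 60 + 1984.00 = 2044.00 deg C


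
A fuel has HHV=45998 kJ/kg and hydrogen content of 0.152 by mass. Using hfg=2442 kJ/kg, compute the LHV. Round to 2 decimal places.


LHV = HHV - hfg * 9 * H
Water correction = 2442 * 9 * 0.152 = 3340.656 kJ/kg
LHV = 45998 - 3340.656 = 42657.34 kJ/kg


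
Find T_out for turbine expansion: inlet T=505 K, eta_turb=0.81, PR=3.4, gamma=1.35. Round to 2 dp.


T_out = T_in * (1 - eta * (1 - PR^(-(gamma-1)/gamma)))
Exponent = -(1.35-1)/1.35 = -0.25925926
PR^exp = 3.4^(-0.25925926) = 0.72813041
Factor = 1 - 0.81*(1 - 0.72813041) = 0.77978563
T_out = 505 * 0.77978563 = 393.79 K


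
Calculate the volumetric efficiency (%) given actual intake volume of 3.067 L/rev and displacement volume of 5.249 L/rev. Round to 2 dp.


eta_v = (V_actual / V_disp) * 100
Ratio = 3.067 / 5.249 = 0.5843
eta_v = 0.5843 * 100 = 58.43%


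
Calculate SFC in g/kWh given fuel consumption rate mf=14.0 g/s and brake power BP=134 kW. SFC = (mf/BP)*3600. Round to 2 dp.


SFC = (mf / BP) * 3600
Rate = 14.0 / 134 = 0.104478 g/(s*kW)
SFC = 0.104478 * 3600 = 376.12 g/kWh


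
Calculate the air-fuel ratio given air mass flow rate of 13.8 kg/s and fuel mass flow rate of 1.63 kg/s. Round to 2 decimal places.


AFR = m_air / m_fuel
AFR = 13.8 / 1.63 = 8.47


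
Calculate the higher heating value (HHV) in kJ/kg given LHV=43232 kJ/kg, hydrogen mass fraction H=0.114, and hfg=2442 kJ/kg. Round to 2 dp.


HHV = LHV + hfg * 9 * H
Water addition = 2442 * 9 * 0.114 = 2505.492 kJ/kg
HHV = 43232 + 2505.492 = 45737.49 kJ/kg


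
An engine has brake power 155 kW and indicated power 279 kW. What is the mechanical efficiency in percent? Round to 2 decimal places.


eta_mech = (BP / IP) * 100
Ratio = 155 / 279 = 0.5556
eta_mech = 0.5556 * 100 = 55.56%


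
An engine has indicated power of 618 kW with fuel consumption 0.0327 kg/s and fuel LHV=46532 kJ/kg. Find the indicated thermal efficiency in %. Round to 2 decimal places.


eta_ith = (IP / (mf * LHV)) * 100
Denominator = 0.0327 * 46532 = 1521.5964 kW
eta_ith = (618 / 1521.5964) * 100 = 40.62%


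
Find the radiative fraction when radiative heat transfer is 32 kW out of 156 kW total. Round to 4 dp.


f_rad = Q_rad / Q_total
f_rad = 32 / 156 = 0.2051


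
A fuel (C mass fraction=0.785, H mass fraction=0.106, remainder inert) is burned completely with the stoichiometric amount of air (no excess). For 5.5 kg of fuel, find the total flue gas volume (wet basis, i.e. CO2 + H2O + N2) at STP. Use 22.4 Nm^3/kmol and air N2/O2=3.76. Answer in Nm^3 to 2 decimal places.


Per kg fuel: CO2 = (C/12 kmol)*22.4 = (0.785/12)*22.4 = 1.46533 Nm^3
Per kg fuel: H2O = (H/2 kmol)*22.4 = (0.106/2)*22.4 = 1.18720 Nm^3
O2 needed per kg fuel = C/12 + H/4 = 0.785/12 + 0.106/4 = 0.09191667 kmol
Per kg fuel: N2 = O2*3.76*22.4 = 0.09191667*3.76*22.4 = 7.74159 Nm^3
Total per kg = 1.46533 + 1.18720 + 7.74159 = 10.39412 Nm^3
Total = 10.39412 * 5.5 = 57.17 Nm^3


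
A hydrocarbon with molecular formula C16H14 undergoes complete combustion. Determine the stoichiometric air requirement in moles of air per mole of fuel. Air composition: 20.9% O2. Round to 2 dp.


Balanced combustion: C16H14 + 19.5 O2 -> 16 CO2 + 7 H2O
O2 needed = C + H/4 = 16 + 14/4 = 19.50 moles
Air moles = O2 / 0.209 = 19.50 / 0.209 = 93.30 moles air


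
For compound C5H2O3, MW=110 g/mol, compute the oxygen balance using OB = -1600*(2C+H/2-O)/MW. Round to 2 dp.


OB = -1600 * (2C + H/2 - O) / MW
Inner = 2*5 + 2/2 - 3 = 8.00
OB = -1600 * 8.00 / 110 = -116.36%


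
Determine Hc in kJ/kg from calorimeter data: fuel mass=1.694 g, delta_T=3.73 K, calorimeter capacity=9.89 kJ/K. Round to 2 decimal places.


Hc = C_cal * delta_T / m_fuel
Q_released = 9.89 * 3.73 = 36.8897 kJ
m_fuel = 1.694 g = 1.694/1000 kg = 0.001694 kg
Hc = 36.8897 / 0.001694 = 21776.68 kJ/kg


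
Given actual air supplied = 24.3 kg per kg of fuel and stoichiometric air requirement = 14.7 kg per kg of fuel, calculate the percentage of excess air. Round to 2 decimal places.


Excess air = actual - stoichiometric = 24.3 - 14.7 = 9.60 kg/kg fuel
Excess air % = (excess / stoich) * 100 = (9.60 / 14.7) * 100 = 65.31%


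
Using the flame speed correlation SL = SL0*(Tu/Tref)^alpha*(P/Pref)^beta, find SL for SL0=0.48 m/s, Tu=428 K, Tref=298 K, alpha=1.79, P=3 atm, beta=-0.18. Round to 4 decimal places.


SL = SL0 * (Tu/Tref)^alpha * (P/Pref)^beta
T ratio = 428/298 = 1.43624161
(T ratio)^alpha = 1.43624161^1.79 = 1.911777
(P/Pref)^beta = 3^(-0.18) = 0.820575
SL = 0.48 * 1.911777 * 0.820575 = 0.7530 m/s


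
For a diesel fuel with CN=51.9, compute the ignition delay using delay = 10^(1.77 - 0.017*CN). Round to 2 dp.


delay = 10^(1.77 - 0.017*CN)
Exponent = 1.77 - 0.017*51.9 = 0.8877
delay = 10^0.8877 = 7.72 ms


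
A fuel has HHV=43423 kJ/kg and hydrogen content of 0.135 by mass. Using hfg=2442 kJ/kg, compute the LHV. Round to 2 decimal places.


LHV = HHV - hfg * 9 * H
Water correction = 2442 * 9 * 0.135 = 2967.030 kJ/kg
LHV = 43423 - 2967.030 = 40455.97 kJ/kg


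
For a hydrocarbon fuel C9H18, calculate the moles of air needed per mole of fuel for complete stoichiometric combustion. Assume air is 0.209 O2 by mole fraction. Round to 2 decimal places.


Balanced combustion: C9H18 + 13.5 O2 -> 9 CO2 + 9 H2O
O2 needed = C + H/4 = 9 + 18/4 = 13.50 moles
Air moles = O2 / 0.209 = 13.50 / 0.209 = 64.59 moles air


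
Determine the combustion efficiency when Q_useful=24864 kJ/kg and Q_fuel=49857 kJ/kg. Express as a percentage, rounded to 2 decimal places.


Efficiency = (Q_useful / Q_fuel) * 100
Efficiency = (24864 / 49857) * 100
Efficiency = 0.4987 * 100 = 49.87%


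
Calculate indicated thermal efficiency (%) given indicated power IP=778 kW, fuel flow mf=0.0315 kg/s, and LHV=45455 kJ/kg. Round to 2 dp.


eta_ith = (IP / (mf * LHV)) * 100
Denominator = 0.0315 * 45455 = 1431.8325 kW
eta_ith = (778 / 1431.8325) * 100 = 54.34%


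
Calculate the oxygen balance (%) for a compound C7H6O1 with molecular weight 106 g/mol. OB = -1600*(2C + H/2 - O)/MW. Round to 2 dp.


OB = -1600 * (2C + H/2 - O) / MW
Inner = 2*7 + 6/2 - 1 = 16.00
OB = -1600 * 16.00 / 106 = -241.51%


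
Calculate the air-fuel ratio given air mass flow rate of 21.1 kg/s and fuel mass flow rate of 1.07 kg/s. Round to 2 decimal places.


AFR = m_air / m_fuel
AFR = 21.1 / 1.07 = 19.72


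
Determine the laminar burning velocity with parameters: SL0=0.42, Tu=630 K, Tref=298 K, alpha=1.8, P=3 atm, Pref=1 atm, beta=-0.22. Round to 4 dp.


SL = SL0 * (Tu/Tref)^alpha * (P/Pref)^beta
T ratio = 630/298 = 2.11409396
(T ratio)^alpha = 2.11409396^1.8 = 3.847899
(P/Pref)^beta = 3^(-0.22) = 0.785296
SL = 0.42 * 3.847899 * 0.785296 = 1.2691 m/s


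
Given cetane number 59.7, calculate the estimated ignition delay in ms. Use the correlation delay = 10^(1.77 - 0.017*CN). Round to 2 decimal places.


delay = 10^(1.77 - 0.017*CN)
Exponent = 1.77 - 0.017*59.7 = 0.7551
delay = 10^0.7551 = 5.69 ms


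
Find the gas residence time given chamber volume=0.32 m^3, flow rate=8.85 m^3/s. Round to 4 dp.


tau = V / Q_flow
tau = 0.32 / 8.85 = 0.0362 s


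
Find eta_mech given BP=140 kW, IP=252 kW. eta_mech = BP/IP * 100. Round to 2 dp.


eta_mech = (BP / IP) * 100
Ratio = 140 / 252 = 0.5556
eta_mech = 0.5556 * 100 = 55.56%


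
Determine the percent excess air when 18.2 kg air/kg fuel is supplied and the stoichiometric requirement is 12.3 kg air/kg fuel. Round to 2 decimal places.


Excess air = actual - stoichiometric = 18.2 - 12.3 = 5.90 kg/kg fuel
Excess air % = (excess / stoich) * 100 = (5.90 / 12.3) * 100 = 47.97%


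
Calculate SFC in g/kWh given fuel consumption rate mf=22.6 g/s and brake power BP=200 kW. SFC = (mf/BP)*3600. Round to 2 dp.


SFC = (mf / BP) * 3600
Rate = 22.6 / 200 = 0.113000 g/(s*kW)
SFC = 0.113000 * 3600 = 406.80 g/kWh


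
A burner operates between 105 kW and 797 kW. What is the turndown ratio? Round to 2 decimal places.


TDR = Q_max / Q_min
TDR = 797 / 105 = 7.59


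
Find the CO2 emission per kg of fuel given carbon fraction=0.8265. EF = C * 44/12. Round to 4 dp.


EF = C_frac * (M_CO2 / M_C)
EF = 0.8265 * (44/12)
EF = 0.8265 * 3.666667 = 3.0305 kg_CO2/kg_fuel


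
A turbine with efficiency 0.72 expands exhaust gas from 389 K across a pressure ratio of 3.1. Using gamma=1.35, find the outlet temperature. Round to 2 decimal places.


T_out = T_in * (1 - eta * (1 - PR^(-(gamma-1)/gamma)))
Exponent = -(1.35-1)/1.35 = -0.25925926
PR^exp = 3.1^(-0.25925926) = 0.74577862
Factor = 1 - 0.72*(1 - 0.74577862) = 0.81696061
T_out = 389 * 0.81696061 = 317.80 K


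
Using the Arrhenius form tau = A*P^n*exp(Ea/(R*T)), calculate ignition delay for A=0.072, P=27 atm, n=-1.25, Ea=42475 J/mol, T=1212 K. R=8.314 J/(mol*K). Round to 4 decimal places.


tau = A * P^n * exp(Ea/(R*T))
P^n = 27^(-1.25) = 0.01624783
Ea/(R*T) = 42475/(8.314*1212) = 4.215225
exp(Ea/(R*T)) = 67.709390
tau = 0.072 * 0.01624783 * 67.709390 = 0.0792 ms


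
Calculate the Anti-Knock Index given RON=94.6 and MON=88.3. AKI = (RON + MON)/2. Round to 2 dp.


AKI = (RON + MON) / 2
AKI = (94.6 + 88.3) / 2
AKI = 182.9 / 2 = 91.45


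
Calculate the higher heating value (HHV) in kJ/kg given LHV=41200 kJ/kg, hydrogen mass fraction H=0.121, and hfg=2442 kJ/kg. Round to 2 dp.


HHV = LHV + hfg * 9 * H
Water addition = 2442 * 9 * 0.121 = 2659.338 kJ/kg
HHV = 41200 + 2659.338 = 43859.34 kJ/kg


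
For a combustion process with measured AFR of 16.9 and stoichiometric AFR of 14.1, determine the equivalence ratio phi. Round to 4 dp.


phi = AFR_stoich / AFR_actual
phi = 14.1 / 16.9 = 0.8343


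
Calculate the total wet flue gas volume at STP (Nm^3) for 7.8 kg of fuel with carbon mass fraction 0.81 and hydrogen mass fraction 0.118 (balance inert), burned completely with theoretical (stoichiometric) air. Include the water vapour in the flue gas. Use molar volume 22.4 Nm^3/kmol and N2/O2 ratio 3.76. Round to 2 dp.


Per kg fuel: CO2 = (C/12 kmol)*22.4 = (0.81/12)*22.4 = 1.51200 Nm^3
Per kg fuel: H2O = (H/2 kmol)*22.4 = (0.118/2)*22.4 = 1.32160 Nm^3
O2 needed per kg fuel = C/12 + H/4 = 0.81/12 + 0.118/4 = 0.09700000 kmol
Per kg fuel: N2 = O2*3.76*22.4 = 0.09700000*3.76*22.4 = 8.16973 Nm^3
Total per kg = 1.51200 + 1.32160 + 8.16973 = 11.00333 Nm^3
Total = 11.00333 * 7.8 = 85.83 Nm^3


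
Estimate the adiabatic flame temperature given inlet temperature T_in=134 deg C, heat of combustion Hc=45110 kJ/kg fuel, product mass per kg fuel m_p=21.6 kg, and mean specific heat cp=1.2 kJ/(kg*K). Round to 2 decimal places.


T_ad = T_in + Hc / (m_p * cp)
Denominator = 21.6 * 1.2 = 25.9200
Temperature rise = 45110 / 25.9200 = 1740.35 K
T_ad = 134 + 1740.35 = 1874.35 deg C


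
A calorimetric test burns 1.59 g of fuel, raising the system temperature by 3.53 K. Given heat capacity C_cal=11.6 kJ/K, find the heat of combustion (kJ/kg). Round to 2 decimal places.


Hc = C_cal * delta_T / m_fuel
Q_released = 11.6 * 3.53 = 40.9480 kJ
m_fuel = 1.59 g = 1.59/1000 kg = 0.001590 kg
Hc = 40.9480 / 0.001590 = 25753.46 kJ/kg


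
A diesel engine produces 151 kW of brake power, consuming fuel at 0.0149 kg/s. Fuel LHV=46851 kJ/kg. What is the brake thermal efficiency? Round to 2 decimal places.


eta_BTE = (BP / (mf * LHV)) * 100
Denominator = 0.0149 * 46851 = 698.0799 kW
eta_BTE = (151 / 698.0799) * 100 = 21.63%


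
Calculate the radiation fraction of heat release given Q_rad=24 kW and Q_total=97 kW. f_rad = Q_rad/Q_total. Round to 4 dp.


f_rad = Q_rad / Q_total
f_rad = 24 / 97 = 0.2474


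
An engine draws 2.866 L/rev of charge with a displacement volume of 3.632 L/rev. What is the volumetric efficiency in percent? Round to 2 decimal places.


eta_v = (V_actual / V_disp) * 100
Ratio = 2.866 / 3.632 = 0.7891
eta_v = 0.7891 * 100 = 78.91%


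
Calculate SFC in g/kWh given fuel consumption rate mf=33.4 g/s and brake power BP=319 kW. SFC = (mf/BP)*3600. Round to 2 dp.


SFC = (mf / BP) * 3600
Rate = 33.4 / 319 = 0.104702 g/(s*kW)
SFC = 0.104702 * 3600 = 376.93 g/kWh


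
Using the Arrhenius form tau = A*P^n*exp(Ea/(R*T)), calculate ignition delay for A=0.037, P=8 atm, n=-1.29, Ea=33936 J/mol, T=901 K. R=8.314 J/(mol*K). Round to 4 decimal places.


tau = A * P^n * exp(Ea/(R*T))
P^n = 8^(-1.29) = 0.06839336
Ea/(R*T) = 33936/(8.314*901) = 4.530288
exp(Ea/(R*T)) = 92.785307
tau = 0.037 * 0.06839336 * 92.785307 = 0.2348 ms


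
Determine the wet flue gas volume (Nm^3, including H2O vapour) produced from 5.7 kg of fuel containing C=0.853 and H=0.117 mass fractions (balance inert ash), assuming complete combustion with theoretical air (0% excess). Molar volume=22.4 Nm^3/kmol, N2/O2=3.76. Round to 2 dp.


Per kg fuel: CO2 = (C/12 kmol)*22.4 = (0.853/12)*22.4 = 1.59227 Nm^3
Per kg fuel: H2O = (H/2 kmol)*22.4 = (0.117/2)*22.4 = 1.31040 Nm^3
O2 needed per kg fuel = C/12 + H/4 = 0.853/12 + 0.117/4 = 0.10033333 kmol
Per kg fuel: N2 = O2*3.76*22.4 = 0.10033333*3.76*22.4 = 8.45047 Nm^3
Total per kg = 1.59227 + 1.31040 + 8.45047 = 11.35314 Nm^3
Total = 11.35314 * 5.7 = 64.71 Nm^3


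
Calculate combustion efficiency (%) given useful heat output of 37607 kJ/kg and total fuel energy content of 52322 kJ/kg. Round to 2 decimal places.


Efficiency = (Q_useful / Q_fuel) * 100
Efficiency = (37607 / 52322) * 100
Efficiency = 0.7188 * 100 = 71.88%


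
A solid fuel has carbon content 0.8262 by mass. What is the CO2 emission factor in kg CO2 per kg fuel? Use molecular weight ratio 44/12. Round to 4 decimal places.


EF = C_frac * (M_CO2 / M_C)
EF = 0.8262 * (44/12)
EF = 0.8262 * 3.666667 = 3.0294 kg_CO2/kg_fuel


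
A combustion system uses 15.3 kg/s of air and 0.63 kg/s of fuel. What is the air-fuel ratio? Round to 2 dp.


AFR = m_air / m_fuel
AFR = 15.3 / 0.63 = 24.29


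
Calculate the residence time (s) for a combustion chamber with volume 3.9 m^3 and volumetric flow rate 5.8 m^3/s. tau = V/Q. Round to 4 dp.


tau = V / Q_flow
tau = 3.9 / 5.8 = 0.6724 s


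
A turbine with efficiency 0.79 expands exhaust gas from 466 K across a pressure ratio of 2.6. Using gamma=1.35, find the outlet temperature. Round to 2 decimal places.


T_out = T_in * (1 - eta * (1 - PR^(-(gamma-1)/gamma)))
Exponent = -(1.35-1)/1.35 = -0.25925926
PR^exp = 2.6^(-0.25925926) = 0.78057442
Factor = 1 - 0.79*(1 - 0.78057442) = 0.82665379
T_out = 466 * 0.82665379 = 385.22 K


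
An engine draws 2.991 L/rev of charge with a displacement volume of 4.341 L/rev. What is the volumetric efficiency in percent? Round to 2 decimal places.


eta_v = (V_actual / V_disp) * 100
Ratio = 2.991 / 4.341 = 0.6890
eta_v = 0.6890 * 100 = 68.90%


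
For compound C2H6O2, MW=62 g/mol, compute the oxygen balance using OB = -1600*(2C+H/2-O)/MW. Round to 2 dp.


OB = -1600 * (2C + H/2 - O) / MW
Inner = 2*2 + 6/2 - 2 = 5.00
OB = -1600 * 5.00 / 62 = -129.03%


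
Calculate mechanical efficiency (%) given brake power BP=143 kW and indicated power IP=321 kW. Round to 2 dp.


eta_mech = (BP / IP) * 100
Ratio = 143 / 321 = 0.4455
eta_mech = 0.4455 * 100 = 44.55%


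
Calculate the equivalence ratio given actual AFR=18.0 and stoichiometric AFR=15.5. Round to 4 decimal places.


phi = AFR_stoich / AFR_actual
phi = 15.5 / 18.0 = 0.8611


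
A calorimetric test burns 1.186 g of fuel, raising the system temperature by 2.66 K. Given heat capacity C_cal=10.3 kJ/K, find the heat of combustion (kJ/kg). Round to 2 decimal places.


Hc = C_cal * delta_T / m_fuel
Q_released = 10.3 * 2.66 = 27.3980 kJ
m_fuel = 1.186 g = 1.186/1000 kg = 0.001186 kg
Hc = 27.3980 / 0.001186 = 23101.18 kJ/kg


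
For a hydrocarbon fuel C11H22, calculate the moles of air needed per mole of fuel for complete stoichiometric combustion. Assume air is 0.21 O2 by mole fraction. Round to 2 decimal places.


Balanced combustion: C11H22 + 16.5 O2 -> 11 CO2 + 11 H2O
O2 needed = C + H/4 = 11 + 22/4 = 16.50 moles
Air moles = O2 / 0.21 = 16.50 / 0.21 = 78.57 moles air


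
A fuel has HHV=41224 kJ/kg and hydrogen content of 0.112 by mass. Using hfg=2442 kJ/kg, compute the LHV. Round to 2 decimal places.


LHV = HHV - hfg * 9 * H
Water correction = 2442 * 9 * 0.112 = 2461.536 kJ/kg
LHV = 41224 - 2461.536 = 38762.46 kJ/kg


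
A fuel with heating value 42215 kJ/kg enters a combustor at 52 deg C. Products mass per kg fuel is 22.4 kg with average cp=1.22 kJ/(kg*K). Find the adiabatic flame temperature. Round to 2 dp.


T_ad = T_in + Hc / (m_p * cp)
Denominator = 22.4 * 1.22 = 27.3280
Temperature rise = 42215 / 27.3280 = 1544.75 K
T_ad = 52 + 1544.75 = 1596.75 deg C


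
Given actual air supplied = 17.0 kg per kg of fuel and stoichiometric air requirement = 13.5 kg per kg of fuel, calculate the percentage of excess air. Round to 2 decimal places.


Excess air = actual - stoichiometric = 17.0 - 13.5 = 3.50 kg/kg fuel
Excess air % = (excess / stoich) * 100 = (3.50 / 13.5) * 100 = 25.93%


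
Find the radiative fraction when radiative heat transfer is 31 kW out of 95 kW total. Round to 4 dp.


f_rad = Q_rad / Q_total
f_rad = 31 / 95 = 0.3263
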